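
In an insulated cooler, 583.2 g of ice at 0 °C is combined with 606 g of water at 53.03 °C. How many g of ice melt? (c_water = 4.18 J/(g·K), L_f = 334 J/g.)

m_melted ≈ 402 g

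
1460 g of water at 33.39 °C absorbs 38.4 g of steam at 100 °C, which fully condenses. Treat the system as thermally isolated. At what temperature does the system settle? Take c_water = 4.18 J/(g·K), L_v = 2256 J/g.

T_f ≈ 48.9 °C

Energy conservation, ΣQ = 0:
steam→water at 100 °C releases m L_v = 38.4·2256 = 86630
  condensed water 100 °C→T: 160.51(T − 100)
  original water: 6102.8(T − 33.39)
6263.3 T = 86630 + 16051 + 203772 = 306454
T ≈ 48.93 °C (< 100 °C, so full condensation is consistent).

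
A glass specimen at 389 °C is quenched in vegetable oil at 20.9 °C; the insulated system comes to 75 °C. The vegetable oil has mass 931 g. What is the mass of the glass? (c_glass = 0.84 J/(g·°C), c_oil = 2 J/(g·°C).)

m ≈ 382 g

Heat lost by the glass = heat gained by the oil:
m·0.84·(389 − 75) = 931·2·(75 − 20.9)
263.76 m = 100734  ⇒  m ≈ 381.9 g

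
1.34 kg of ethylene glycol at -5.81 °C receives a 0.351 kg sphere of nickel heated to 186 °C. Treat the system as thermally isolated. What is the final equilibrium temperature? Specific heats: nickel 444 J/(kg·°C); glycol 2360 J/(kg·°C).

T_f ≈ 3.2 °C

Set heat shed by the hot body equal to heat absorbed by the cold body:
0.351×444×(186 − T) = 1.34×2360×(T − (-5.81))
155.84(186 − T) = 3162.4(T − (-5.81))
3318.2 T = 10613  ⇒  T ≈ 3.20 °C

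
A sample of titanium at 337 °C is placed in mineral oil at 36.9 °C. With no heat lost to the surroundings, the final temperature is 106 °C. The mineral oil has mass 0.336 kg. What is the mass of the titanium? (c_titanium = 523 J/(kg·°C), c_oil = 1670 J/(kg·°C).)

m ≈ 0.321 kg

|Q_titanium| = |Q_oil|:
m·523·(337 − 106) = 0.336·1670·(106 − 36.9)
120813 m = 38773  ⇒  m ≈ 0.3209 kg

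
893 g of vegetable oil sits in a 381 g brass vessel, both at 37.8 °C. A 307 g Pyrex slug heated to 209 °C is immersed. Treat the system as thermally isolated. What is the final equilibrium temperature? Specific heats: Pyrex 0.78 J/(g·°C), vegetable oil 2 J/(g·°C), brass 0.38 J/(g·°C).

T_f ≈ 56.7 °C

T_f is the heat-capacity-weighted average of the initial temperatures:
T_f = (239.46*209 + 1786*37.8 + 144.78*37.8) / (239.46 + 1786 + 144.78)
    = 123031 / 2170.2 ≈ 56.69 °C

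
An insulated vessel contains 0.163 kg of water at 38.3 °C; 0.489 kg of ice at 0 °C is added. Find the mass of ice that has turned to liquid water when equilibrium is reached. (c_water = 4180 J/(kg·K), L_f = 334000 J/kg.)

Heat available from the water dropping to 0 °C: 0.163·4180·38.3 = 26095 J.
Melting all 0.489 kg of ice would need 0.489·334000 = 163326 J.
That's not enough to melt it all — equilibrium is at 0 °C with ice remaining.
m_melted·334000 = 26095  ⇒  m_melted ≈ 0.07813 kg.

m_melted ≈ 0.0781 kg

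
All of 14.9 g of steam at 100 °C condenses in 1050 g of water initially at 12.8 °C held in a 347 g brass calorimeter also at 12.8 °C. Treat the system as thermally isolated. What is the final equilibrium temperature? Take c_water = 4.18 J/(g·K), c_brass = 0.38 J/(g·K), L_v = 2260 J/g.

Sum of m c ΔT and latent-heat terms is zero:
condense steam: −14.9×2260 = −33674
  condensed water 100 °C→T: 62.28(T − 100)
  water warms: 1050×4.18×(T − 12.8) = 4389(T − 12.8)
  brass cup: 347×0.38×(T − 12.8) = 131.86(T − 12.8)
4583.1 T = 33674 + 6228.2 + 57867 = 97769
T ≈ 21.33 °C, under the boiling point, so the assumption holds.

T_f ≈ 21.3 °C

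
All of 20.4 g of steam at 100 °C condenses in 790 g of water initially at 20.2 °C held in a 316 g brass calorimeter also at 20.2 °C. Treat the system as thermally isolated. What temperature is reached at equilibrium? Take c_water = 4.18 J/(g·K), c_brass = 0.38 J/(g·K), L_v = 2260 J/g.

Sum of m c ΔT and latent-heat terms is zero:
steam→water at 100 °C releases m L_v = 20.4·2260 = 46104
  condensate cools 100→T: 20.4·4.18·(T − 100) = 85.27(T − 100)
  water warms: 790·4.18·(T − 20.2) = 3302.2(T − 20.2)
  brass cup: 316·0.38·(T − 20.2) = 120.08(T − 20.2)
3507.6 T = 46104 + 8527.2 + 69130 = 123761
T ≈ 35.28 °C, under the boiling point, so the assumption holds.

T_f ≈ 35.3 °C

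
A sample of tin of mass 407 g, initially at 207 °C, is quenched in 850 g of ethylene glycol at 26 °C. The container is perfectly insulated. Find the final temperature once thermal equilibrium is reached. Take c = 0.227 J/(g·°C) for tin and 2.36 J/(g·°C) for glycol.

Taking heat into each body as positive, Σ m c ΔT = 0:
407·0.227·(T − 207) + 850·2.36·(T − 26) = 0
92.39(T − 207) + 2006(T − 26) = 0
(92.39 + 2006) T = 92.39·207 + 2006·26
T = 71281 / 2098.4 = 34 °C

T_f ≈ 34.0 °C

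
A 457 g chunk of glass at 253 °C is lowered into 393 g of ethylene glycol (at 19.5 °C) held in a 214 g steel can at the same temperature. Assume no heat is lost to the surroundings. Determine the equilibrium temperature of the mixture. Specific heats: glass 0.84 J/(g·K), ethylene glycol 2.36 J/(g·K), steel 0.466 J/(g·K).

Net heat exchanged in the isolated system is zero:
457*0.84*(T − 253) + 393*2.36*(T − 19.5) + 214*0.466*(T − 19.5) = 0
383.88(T − 253) + 927.48(T − 19.5) + 99.72(T − 19.5) = 0
1411.1 T = 117152
T ≈ 83.02 °C

T_f ≈ 83.0 °C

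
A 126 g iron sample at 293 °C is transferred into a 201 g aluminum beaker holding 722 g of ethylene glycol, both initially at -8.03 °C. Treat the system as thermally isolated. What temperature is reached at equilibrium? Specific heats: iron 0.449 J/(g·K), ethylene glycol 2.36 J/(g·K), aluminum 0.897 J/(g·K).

Setting the total heat transfer to zero:
126×0.449×(T − 293) + 722×2.36×(T − (-8.03)) + 201×0.897×(T − (-8.03)) = 0
56.57(T − 293) + 1703.9(T − (-8.03)) + 180.3(T − (-8.03)) = 0
1940.8 T = 1445.9
T ≈ 0.75 °C

T_f ≈ 0.7 °C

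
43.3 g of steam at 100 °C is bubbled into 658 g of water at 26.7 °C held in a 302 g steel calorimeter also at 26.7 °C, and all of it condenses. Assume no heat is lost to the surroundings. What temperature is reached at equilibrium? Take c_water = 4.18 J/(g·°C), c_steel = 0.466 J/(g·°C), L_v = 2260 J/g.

T_f ≈ 62.9 °C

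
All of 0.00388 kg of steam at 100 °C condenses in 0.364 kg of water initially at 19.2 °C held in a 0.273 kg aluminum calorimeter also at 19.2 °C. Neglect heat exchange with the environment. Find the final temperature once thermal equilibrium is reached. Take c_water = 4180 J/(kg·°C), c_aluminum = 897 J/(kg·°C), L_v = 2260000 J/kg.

Taking heat into each body as positive, Σ m c ΔT = 0:
latent heat released on condensation: 0.00388·2260000 = 8768.8; condensed water 100 °C→T: 16.22(T − 100); water warms: 0.364·4180·(T − 19.2) = 1521.5(T − 19.2); cup: 244.88(T − 19.2)
1782.6 T = 8768.8 + 1621.8 + 33915 = 44306
T ≈ 24.85 °C (< 100 °C, so full condensation is consistent).

T_f ≈ 24.9 °C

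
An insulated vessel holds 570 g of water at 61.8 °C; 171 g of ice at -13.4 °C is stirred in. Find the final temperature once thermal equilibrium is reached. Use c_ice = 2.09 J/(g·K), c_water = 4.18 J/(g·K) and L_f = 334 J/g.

Conservation of energy gives ΣQ = 0:
warm ice to 0 °C: 171×2.09×(0 − (-13.4)) = 4789; melt ice: 171×334 = 57114; meltwater 0→T: 171×4.18×T = 714.78 T; water cools: 570×4.18×(T − 61.8) = 2382.6(T − 61.8)
3097.4 T = 147245 − 61903 = 85342
T ≈ 27.55 °C (positive, so assuming full melt was valid).

T_f ≈ 27.6 °C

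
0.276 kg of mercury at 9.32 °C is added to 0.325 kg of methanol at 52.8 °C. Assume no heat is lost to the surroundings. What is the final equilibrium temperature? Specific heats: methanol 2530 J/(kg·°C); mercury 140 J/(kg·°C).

T_f is the heat-capacity-weighted average of the initial temperatures:
T_f = (822.25·52.8 + 38.64·9.32) / (822.25 + 38.64)
    = 43775 / 860.89 ≈ 50.85 °C

T_f ≈ 50.8 °C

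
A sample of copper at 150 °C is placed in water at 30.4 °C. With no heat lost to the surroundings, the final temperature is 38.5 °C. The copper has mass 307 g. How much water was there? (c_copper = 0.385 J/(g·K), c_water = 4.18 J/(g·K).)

Net heat exchanged in the isolated system is zero:
307×0.385×(38.5 − 150) + m×4.18×(38.5 − 30.4) = 0
33.86 m = 13179
m = 13179/33.86 ≈ 389.2 g

m ≈ 389 g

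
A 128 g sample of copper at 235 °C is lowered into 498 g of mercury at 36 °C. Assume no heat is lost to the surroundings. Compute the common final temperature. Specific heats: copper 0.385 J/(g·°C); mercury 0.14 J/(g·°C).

T_f = Σ m_i c_i T_i / Σ m_i c_i:
T_f = (49.28·235 + 69.72·36) / (49.28 + 69.72)
    = 14091 / 119 ≈ 118.41 °C

T_f ≈ 118.4 °C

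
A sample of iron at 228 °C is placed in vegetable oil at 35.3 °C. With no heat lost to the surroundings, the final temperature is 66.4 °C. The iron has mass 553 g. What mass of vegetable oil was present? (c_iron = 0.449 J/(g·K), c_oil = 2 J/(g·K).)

|Q_iron| = |Q_oil|:
553·0.449·(228 − 66.4) = m·2·(66.4 − 35.3)
62.2 m = 40125  ⇒  m ≈ 645.1 g

m ≈ 645 g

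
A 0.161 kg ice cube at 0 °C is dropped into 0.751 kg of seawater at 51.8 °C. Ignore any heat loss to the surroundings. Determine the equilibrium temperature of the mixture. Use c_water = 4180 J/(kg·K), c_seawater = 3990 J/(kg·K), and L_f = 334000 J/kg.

Taking heat into each body as positive, Σ m c ΔT = 0:
latent heat to melt: 0.161×334000 = 53774
  meltwater 0→T: 0.161×4180×T = 672.98 T
  seawater: 2996.5(T − 51.8)
3669.5 T = 155218 − 53774 = 101444
T ≈ 27.65 °C. Since T > 0 °C, the all-ice-melts assumption holds.

T_f ≈ 27.6 °C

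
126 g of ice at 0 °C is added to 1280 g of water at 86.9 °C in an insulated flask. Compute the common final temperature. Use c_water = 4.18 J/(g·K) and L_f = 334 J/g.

Conservation of energy gives ΣQ = 0:
melt ice: 126·334 = 42084
  warm the meltwater: 526.68 T
  water cools: 1280·4.18·(T − 86.9) = 5350.4(T − 86.9)
5877.1 T = 464950 − 42084 = 422866
T ≈ 71.95 °C (positive, so assuming full melt was valid).

T_f ≈ 72.0 °C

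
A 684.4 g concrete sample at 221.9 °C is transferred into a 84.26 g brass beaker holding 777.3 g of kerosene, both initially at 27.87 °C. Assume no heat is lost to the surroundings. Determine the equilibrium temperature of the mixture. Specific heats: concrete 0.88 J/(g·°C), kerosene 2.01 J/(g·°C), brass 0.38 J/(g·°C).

T_f is the heat-capacity-weighted average of the initial temperatures:
T_f = (602.27·221.9 + 1562.4·27.87 + 32.02·27.87) / (602.27 + 1562.4 + 32.02)
    = 178080 / 2196.7 ≈ 81.07 °C

T_f ≈ 81.1 °C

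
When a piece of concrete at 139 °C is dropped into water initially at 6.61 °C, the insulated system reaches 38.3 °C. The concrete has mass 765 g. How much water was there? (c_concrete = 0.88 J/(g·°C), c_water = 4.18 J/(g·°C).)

m ≈ 512 g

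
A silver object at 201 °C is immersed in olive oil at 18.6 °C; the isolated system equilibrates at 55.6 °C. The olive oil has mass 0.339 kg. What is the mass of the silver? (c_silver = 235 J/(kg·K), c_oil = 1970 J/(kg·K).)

m ≈ 0.723 kg

Heat lost by the silver = heat gained by the oil:
m·235·(201 − 55.6) = 0.339·1970·(55.6 − 18.6)
34169 m = 24710  ⇒  m ≈ 0.7232 kg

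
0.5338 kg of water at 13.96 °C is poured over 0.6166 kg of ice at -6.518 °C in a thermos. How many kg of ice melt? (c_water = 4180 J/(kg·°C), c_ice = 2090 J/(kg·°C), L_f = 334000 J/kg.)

Heat available from the water dropping to 0 °C: 0.5338·4180·13.96 = 31149 J.
Warming the ice to 0 °C takes 0.6166·2090·6.518 = 8399.7 J, leaving 22749 J for melting.
Fully melting the ice requires m_ice L_f = 0.6166·334000 = 205944 J.
That's not enough to melt it all — equilibrium is at 0 °C with ice remaining.
Mass melted = 22749/334000 ≈ 0.06811 kg.

m_melted ≈ 0.0681 kg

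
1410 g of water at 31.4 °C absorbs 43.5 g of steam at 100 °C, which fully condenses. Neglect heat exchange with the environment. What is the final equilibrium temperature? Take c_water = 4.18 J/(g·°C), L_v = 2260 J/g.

T_f ≈ 49.6 °C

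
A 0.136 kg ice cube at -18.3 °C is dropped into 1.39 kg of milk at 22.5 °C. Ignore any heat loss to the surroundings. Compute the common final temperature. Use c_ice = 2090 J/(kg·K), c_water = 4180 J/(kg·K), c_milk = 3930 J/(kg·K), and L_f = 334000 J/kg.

Taking heat into each body as positive, Σ m c ΔT = 0:
warm ice to 0 °C: 0.136·2090·(0 − (-18.3)) = 5201.6; fusion: m_ice L_f = 0.136·334000 = 45424; meltwater 0→T: 0.136·4180·T = 568.48 T; milk: 5462.7(T − 22.5)
6031.2 T = 122911 − 50626 = 72285
T ≈ 11.99 °C (positive, so assuming full melt was valid).

T_f ≈ 12.0 °C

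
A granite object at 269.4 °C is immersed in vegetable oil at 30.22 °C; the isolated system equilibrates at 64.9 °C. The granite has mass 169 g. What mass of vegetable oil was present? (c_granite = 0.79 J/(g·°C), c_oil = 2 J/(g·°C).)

m ≈ 394 g

|Q_granite| = |Q_oil|:
169×0.79×(269.4 − 64.9) = m×2×(64.9 − 30.22)
69.36 m = 27303  ⇒  m ≈ 393.6 g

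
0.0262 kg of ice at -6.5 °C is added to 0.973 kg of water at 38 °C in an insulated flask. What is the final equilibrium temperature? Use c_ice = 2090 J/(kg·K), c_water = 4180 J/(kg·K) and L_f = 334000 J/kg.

T_f ≈ 34.8 °C

Taking heat into each body as positive, Σ m c ΔT = 0:
warm ice to 0 °C: 0.0262·2090·(0 − (-6.5)) = 355.93
  melt ice: 0.0262·334000 = 8750.8
  warm the meltwater: 109.52 T
  water cools: 0.973·4180·(T − 38) = 4067.1(T − 38)
4176.7 T = 154551 − 9106.7 = 145445
T ≈ 34.82 °C — above 0 °C, consistent with complete melting.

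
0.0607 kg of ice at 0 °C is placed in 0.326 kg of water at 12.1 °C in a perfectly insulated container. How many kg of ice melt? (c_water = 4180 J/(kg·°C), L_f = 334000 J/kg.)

Heat available from the water dropping to 0 °C: 0.326×4180×12.1 = 16488 J.
To melt every bit of ice: 0.0607×334000 = 20274 J.
Since 16488 < 20274 J, not all the ice melts; equilibrium is at 0 °C.
m_melt = 16488 / L_f = 0.04937 kg.

m_melted ≈ 0.0494 kg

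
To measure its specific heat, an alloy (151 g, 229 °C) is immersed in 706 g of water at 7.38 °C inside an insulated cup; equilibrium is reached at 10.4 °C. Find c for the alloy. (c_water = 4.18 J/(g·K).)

m_s c (T_s − T_f) = m_water c_water (T_f − T_0):
151·c·(229 − 10.4) = 706·4.18·(10.4 − 7.38)
33009 c = 8912.3  ⇒  c ≈ 0.27 J/(g·K)

c ≈ 0.27 J/(g·K)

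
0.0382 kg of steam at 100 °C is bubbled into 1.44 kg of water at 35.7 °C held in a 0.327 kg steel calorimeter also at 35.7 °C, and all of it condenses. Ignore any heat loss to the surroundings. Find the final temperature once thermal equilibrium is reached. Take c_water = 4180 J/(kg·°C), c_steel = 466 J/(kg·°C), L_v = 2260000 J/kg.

T_f ≈ 51.0 °C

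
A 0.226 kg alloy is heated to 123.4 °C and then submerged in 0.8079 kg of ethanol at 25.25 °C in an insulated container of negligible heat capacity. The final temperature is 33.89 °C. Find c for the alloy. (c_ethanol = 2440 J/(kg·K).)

Conservation of energy gives ΣQ = 0:
0.226×c×(33.89 − 123.4) + 0.8079×2440×(33.89 − 25.25) = 0
-20.23 c = -17032
c = -17032/-20.23 ≈ 841.9 J/(kg·K)

c ≈ 842 J/(kg·K)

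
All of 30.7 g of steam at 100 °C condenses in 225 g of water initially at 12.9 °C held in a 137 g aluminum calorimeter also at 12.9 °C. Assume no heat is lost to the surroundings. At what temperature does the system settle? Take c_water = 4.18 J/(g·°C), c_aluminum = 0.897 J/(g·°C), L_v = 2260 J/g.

Taking heat into each body as positive, Σ m c ΔT = 0:
condense steam: −30.7·2260 = −69382; condensate cools 100→T: 30.7·4.18·(T − 100) = 128.33(T − 100); water warms: 225·4.18·(T − 12.9) = 940.5(T − 12.9); aluminum cup: 137·0.897·(T − 12.9) = 122.89(T − 12.9)
1191.7 T = 69382 + 12833 + 13718 = 95932
T ≈ 80.50 °C, under the boiling point, so the assumption holds.

T_f ≈ 80.5 °C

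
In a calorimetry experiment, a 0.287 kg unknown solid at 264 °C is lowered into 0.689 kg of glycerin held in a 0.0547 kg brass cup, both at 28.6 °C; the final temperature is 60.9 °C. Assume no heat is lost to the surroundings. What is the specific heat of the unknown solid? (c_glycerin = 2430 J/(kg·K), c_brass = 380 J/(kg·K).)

Taking heat into each body as positive, Σ m c ΔT = 0:
0.287×c×(60.9 − 264) + 0.689×2430×(60.9 − 28.6) + 0.0547×380×(60.9 − 28.6) = 0
-58.29 c = -54750
c = -54750/-58.29 ≈ 939.3 J/(kg·K)

c ≈ 939 J/(kg·K)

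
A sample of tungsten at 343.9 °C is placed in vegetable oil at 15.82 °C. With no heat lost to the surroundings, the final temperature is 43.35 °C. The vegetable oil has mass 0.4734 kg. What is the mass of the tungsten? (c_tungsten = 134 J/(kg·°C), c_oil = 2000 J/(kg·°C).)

m ≈ 0.647 kg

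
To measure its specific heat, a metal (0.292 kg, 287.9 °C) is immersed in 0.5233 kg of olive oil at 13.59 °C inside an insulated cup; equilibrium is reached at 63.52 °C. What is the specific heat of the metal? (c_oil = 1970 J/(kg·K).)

c ≈ 786 J/(kg·K)

Heat lost by the metal = heat gained by the oil:
0.292×c×(287.9 − 63.52) = 0.5233×1970×(63.52 − 13.59)
65.52 c = 51473  ⇒  c ≈ 785.6 J/(kg·K)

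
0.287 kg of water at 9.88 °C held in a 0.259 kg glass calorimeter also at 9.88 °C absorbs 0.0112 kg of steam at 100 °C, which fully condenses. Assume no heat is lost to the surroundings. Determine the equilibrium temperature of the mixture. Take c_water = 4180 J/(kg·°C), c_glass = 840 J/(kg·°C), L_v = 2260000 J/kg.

Heat gained plus heat lost sum to zero:
latent heat released on condensation: 0.0112·2260000 = 25312
  condensate cools 100→T: 0.0112·4180·(T − 100) = 46.82(T − 100)
  original water: 1199.7(T − 9.88)
  cup: 217.56(T − 9.88)
1464 T = 25312 + 4681.6 + 14002 = 43996
T ≈ 30.05 °C — below 100 °C, confirming all the steam condensed.

T_f ≈ 30.1 °C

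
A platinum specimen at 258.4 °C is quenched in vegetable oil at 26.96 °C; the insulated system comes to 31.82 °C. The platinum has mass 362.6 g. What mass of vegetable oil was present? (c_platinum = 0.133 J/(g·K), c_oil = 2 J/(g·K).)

m ≈ 1120 g

|Q_platinum| = |Q_oil|:
362.6·0.133·(258.4 − 31.82) = m·2·(31.82 − 26.96)
9.72 m = 10927  ⇒  m ≈ 1124 g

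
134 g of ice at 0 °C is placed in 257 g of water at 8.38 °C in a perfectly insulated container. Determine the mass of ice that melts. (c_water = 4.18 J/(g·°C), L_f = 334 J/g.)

Heat available from the water dropping to 0 °C: 257·4.18·8.38 = 9002.3 J.
Fully melting the ice requires m_ice L_f = 134·334 = 44756 J.
Since 9002.3 < 44756 J, not all the ice melts; equilibrium is at 0 °C.
Mass melted = 9002.3/334 ≈ 26.95 g.

m_melted ≈ 27 g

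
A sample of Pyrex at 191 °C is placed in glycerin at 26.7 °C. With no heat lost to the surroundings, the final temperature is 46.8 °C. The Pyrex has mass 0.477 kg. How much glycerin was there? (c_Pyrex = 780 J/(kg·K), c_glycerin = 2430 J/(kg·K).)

|Q_Pyrex| = |Q_glycerin|:
0.477·780·(191 − 46.8) = m·2430·(46.8 − 26.7)
48843 m = 53651  ⇒  m ≈ 1.098 kg

m ≈ 1.1 kg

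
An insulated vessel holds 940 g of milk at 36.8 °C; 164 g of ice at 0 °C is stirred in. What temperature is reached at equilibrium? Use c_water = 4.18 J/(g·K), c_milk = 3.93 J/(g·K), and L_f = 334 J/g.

Net heat exchanged in the isolated system is zero:
melt ice: 164×334 = 54776; warm the meltwater: 685.52 T; milk: 3694.2(T − 36.8)
4379.7 T = 135947 − 54776 = 81171
T ≈ 18.53 °C — above 0 °C, consistent with complete melting.

T_f ≈ 18.5 °C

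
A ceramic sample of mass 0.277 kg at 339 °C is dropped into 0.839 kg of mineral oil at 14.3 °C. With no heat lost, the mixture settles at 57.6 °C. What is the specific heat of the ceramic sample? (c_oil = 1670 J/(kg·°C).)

c ≈ 778 J/(kg·°C)

Heat lost by the ceramic sample = heat gained by the oil:
0.277×c×(339 − 57.6) = 0.839×1670×(57.6 − 14.3)
77.95 c = 60669  ⇒  c ≈ 778.3 J/(kg·°C)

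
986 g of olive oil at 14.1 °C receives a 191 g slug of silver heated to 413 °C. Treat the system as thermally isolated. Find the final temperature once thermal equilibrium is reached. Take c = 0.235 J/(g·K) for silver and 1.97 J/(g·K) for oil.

T_f ≈ 23.1 °C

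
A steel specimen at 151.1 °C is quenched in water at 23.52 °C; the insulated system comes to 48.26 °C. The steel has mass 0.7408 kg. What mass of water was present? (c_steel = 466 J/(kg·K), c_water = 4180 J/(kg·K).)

|Q_steel| = |Q_water|:
0.7408·466·(151.1 − 48.26) = m·4180·(48.26 − 23.52)
103413 m = 35502  ⇒  m ≈ 0.3433 kg

m ≈ 0.343 kg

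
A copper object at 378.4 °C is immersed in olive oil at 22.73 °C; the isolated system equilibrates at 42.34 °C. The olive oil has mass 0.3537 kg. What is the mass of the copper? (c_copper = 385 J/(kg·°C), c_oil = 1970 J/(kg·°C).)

m ≈ 0.106 kg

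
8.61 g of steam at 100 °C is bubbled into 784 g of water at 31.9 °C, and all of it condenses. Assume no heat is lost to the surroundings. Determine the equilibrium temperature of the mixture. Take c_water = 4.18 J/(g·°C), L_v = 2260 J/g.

T_f ≈ 38.5 °C

Taking heat into each body as positive, Σ m c ΔT = 0:
condense steam: −8.61·2260 = −19459; condensed water 100 °C→T: 35.99(T − 100); original water: 3277.1(T − 31.9)
3313.1 T = 19459 + 3599 + 104540 = 127598
T ≈ 38.51 °C (< 100 °C, so full condensation is consistent).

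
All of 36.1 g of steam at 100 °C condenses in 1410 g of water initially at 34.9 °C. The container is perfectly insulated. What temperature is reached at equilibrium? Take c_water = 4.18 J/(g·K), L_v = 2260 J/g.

Energy balance with sensible and latent terms:
latent heat released on condensation: 36.1×2260 = 81586
  condensate cools 100→T: 36.1×4.18×(T − 100) = 150.9(T − 100)
  original water: 5893.8(T − 34.9)
6044.7 T = 81586 + 15090 + 205694 = 302369
T ≈ 50.02 °C — below 100 °C, confirming all the steam condensed.

T_f ≈ 50.0 °C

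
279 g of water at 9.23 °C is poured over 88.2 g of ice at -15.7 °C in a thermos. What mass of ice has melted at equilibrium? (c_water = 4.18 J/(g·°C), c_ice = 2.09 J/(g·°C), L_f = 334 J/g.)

Cooling the water to 0 °C releases 279·4.18·9.23 = 10764 J.
Warming the ice to 0 °C takes 88.2·2.09·15.7 = 2894.1 J, leaving 7870.1 J for melting.
Fully melting the ice requires m_ice L_f = 88.2·334 = 29459 J.
That's not enough to melt it all — equilibrium is at 0 °C with ice remaining.
m_melt = 7870.1 / L_f = 23.56 g.

m_melted ≈ 23.6 g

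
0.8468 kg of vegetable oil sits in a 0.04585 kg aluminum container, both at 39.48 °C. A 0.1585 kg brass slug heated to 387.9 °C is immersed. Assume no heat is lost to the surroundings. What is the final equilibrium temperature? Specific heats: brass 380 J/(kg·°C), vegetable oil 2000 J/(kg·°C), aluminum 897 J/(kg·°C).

T_f ≈ 51.2 °C

Conservation of energy gives ΣQ = 0:
0.1585·380·(T − 387.9) + 0.8468·2000·(T − 39.48) + 0.04585·897·(T − 39.48) = 0
60.23(T − 387.9) + 1693.6(T − 39.48) + 41.13(T − 39.48) = 0
(60.23 + 1693.6 + 41.13) T = 60.23·387.9 + 1693.6·39.48 + 41.13·39.48
T = 91850 / 1795 = 51.2 °C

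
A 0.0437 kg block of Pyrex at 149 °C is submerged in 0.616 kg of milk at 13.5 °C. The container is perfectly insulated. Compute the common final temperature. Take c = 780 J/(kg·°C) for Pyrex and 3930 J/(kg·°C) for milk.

T_f ≈ 15.4 °C

Heat gained plus heat lost sum to zero:
0.0437*780*(T − 149) + 0.616*3930*(T − 13.5) = 0
34.09(T − 149) + 2420.9(T − 13.5) = 0
2455 T = 37761
T ≈ 15.38 °C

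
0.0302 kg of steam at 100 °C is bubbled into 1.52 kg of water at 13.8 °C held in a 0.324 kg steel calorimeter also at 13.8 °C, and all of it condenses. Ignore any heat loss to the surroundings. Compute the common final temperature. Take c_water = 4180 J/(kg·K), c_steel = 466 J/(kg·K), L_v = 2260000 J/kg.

Taking heat into each body as positive, Σ m c ΔT = 0:
steam→water at 100 °C releases m L_v = 0.0302·2260000 = 68252
  condensate cools 100→T: 0.0302·4180·(T − 100) = 126.24(T − 100)
  original water: 6353.6(T − 13.8)
  steel cup: 0.324·466·(T − 13.8) = 150.98(T − 13.8)
6630.8 T = 68252 + 12624 + 89763 = 170639
T ≈ 25.73 °C, under the boiling point, so the assumption holds.

T_f ≈ 25.7 °C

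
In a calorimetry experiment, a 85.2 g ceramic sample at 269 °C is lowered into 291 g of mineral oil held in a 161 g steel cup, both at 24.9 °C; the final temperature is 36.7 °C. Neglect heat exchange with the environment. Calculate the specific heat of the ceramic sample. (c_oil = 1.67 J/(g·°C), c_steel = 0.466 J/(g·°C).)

c ≈ 0.334 J/(g·°C)

Let T be the final temperature. ΣQ_i = 0:
85.2·c·(36.7 − 269) + 291·1.67·(36.7 − 24.9) + 161·0.466·(36.7 − 24.9) = 0
-19792 c = -6619.8
c = -6619.8/-19792 ≈ 0.3345 J/(g·°C)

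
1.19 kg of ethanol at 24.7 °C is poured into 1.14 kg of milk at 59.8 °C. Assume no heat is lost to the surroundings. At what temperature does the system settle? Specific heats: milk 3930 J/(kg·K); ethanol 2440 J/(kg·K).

T_f ≈ 46.0 °C

With ΣQ=0 the equilibrium temperature is the m·c-weighted mean:
T_f = (4480.2·59.8 + 2903.6·24.7) / (4480.2 + 2903.6)
    = 339635 / 7383.8 ≈ 46.00 °C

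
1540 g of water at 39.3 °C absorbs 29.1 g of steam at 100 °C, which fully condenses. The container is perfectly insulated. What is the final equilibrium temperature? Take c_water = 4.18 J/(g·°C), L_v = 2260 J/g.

T_f ≈ 50.5 °C

Net heat exchanged in the isolated system is zero:
latent heat released on condensation: 29.1×2260 = 65766; condensed water 100 °C→T: 121.64(T − 100); water warms: 1540×4.18×(T − 39.3) = 6437.2(T − 39.3)
6558.8 T = 65766 + 12164 + 252982 = 330912
T ≈ 50.45 °C, under the boiling point, so the assumption holds.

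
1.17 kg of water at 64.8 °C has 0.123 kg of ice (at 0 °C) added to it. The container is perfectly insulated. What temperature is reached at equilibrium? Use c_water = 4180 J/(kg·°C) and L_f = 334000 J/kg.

T_f ≈ 51.0 °C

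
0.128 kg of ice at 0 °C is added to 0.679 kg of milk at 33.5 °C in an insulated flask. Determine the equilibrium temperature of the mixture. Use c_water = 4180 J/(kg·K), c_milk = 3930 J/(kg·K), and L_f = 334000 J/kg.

T_f ≈ 14.6 °C

Energy balance with sensible and latent terms:
latent heat to melt: 0.128·334000 = 42752
  warm the meltwater: 535.04 T
  milk: 2668.5(T − 33.5)
3203.5 T = 89394 − 42752 = 46642
T ≈ 14.56 °C — above 0 °C, consistent with complete melting.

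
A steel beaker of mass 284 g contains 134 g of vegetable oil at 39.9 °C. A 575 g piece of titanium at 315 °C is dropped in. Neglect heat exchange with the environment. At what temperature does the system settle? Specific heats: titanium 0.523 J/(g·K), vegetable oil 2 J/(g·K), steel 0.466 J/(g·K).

T_f ≈ 157.9 °C

Taking heat into each body as positive, Σ m c ΔT = 0:
575·0.523·(T − 315) + 134·2·(T − 39.9) + 284·0.466·(T − 39.9) = 0
701.07 T = 110702
T = 110702/701.07 ≈ 157.90 °C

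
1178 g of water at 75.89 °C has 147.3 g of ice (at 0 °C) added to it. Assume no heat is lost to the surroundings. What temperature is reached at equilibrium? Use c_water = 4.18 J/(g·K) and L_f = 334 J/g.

Net heat exchanged in the isolated system is zero:
melt ice: 147.3×334 = 49198; meltwater 0→T: 147.3×4.18×T = 615.71 T; water: 4924(T − 75.89)
5539.8 T = 373685 − 49198 = 324487
T ≈ 58.57 °C — above 0 °C, consistent with complete melting.

T_f ≈ 58.6 °C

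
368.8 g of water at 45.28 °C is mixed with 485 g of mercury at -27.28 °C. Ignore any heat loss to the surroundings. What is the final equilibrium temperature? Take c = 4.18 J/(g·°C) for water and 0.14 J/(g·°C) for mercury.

Setting the total heat transfer to zero:
368.8*4.18*(T − 45.28) + 485*0.14*(T − (-27.28)) = 0
1541.6(T − 45.28) + 67.9(T − (-27.28)) = 0
1609.5 T = 67951
T = 67951 / 1609.5 = 42.2 °C

T_f ≈ 42.2 °C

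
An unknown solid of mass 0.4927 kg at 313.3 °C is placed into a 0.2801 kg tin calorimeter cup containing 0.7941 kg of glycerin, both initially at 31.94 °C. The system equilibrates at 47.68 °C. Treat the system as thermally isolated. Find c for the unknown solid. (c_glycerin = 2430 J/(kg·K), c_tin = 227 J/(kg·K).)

c ≈ 240 J/(kg·K)

Taking heat into each body as positive, Σ m c ΔT = 0:
0.4927·c·(47.68 − 313.3) + 0.7941·2430·(47.68 − 31.94) + 0.2801·227·(47.68 − 31.94) = 0
-130.87 c = -31374
c = -31374/-130.87 ≈ 239.7 J/(kg·K)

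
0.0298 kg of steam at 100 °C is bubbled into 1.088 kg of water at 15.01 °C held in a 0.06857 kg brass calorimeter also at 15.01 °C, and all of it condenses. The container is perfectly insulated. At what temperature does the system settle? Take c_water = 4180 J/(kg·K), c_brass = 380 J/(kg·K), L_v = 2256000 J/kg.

T_f ≈ 31.6 °C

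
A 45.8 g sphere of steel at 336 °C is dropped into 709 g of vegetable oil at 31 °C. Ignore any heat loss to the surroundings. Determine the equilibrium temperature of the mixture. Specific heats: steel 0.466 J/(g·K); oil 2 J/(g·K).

Conservation of energy gives ΣQ = 0:
45.8·0.466·(T − 336) + 709·2·(T − 31) = 0
21.34(T − 336) + 1418(T − 31) = 0
(21.34 + 1418) T = 21.34·336 + 1418·31
T ≈ 35.52 °C

T_f ≈ 35.5 °C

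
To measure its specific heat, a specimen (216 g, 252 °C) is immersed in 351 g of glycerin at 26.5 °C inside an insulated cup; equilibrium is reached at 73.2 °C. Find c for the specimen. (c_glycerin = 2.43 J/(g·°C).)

c ≈ 1.03 J/(g·°C)

Taking heat into each body as positive, Σ m c ΔT = 0:
216×c×(73.2 − 252) + 351×2.43×(73.2 − 26.5) = 0
-38621 c = -39832
c = -39832/-38621 ≈ 1.031 J/(g·°C)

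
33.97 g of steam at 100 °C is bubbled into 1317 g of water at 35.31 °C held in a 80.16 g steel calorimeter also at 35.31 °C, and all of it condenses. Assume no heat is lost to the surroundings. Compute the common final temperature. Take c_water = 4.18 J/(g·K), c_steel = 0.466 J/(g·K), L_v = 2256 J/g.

T_f ≈ 50.4 °C

Taking heat into each body as positive, Σ m c ΔT = 0:
latent heat released on condensation: 33.97×2256 = 76636
  condensed water 100 °C→T: 141.99(T − 100)
  water warms: 1317×4.18×(T − 35.31) = 5505.1(T − 35.31)
  cup: 37.35(T − 35.31)
5684.4 T = 76636 + 14199 + 195703 = 286538
T ≈ 50.41 °C — below 100 °C, confirming all the steam condensed.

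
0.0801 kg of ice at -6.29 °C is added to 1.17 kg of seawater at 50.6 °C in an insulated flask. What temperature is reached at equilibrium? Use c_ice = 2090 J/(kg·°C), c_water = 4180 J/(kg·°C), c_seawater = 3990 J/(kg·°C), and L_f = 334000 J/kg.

T_f ≈ 41.7 °C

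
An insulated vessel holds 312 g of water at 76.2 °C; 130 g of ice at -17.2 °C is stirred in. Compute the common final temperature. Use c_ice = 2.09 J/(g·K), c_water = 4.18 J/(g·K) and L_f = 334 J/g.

Heat gained plus heat lost sum to zero:
warm ice to 0 °C: 130×2.09×(0 − (-17.2)) = 4673.2; fusion: m_ice L_f = 130×334 = 43420; meltwater 0→T: 130×4.18×T = 543.4 T; water: 1304.2(T − 76.2)
1847.6 T = 99377 − 48093 = 51284
T ≈ 27.76 °C (positive, so assuming full melt was valid).

T_f ≈ 27.8 °C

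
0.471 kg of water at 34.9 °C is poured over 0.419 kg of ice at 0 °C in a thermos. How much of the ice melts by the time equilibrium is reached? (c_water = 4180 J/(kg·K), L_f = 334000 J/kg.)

m_melted ≈ 0.206 kg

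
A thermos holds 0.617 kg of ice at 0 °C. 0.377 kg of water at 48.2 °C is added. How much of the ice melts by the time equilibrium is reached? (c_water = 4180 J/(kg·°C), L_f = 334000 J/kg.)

Cooling the water to 0 °C releases 0.377×4180×48.2 = 75956 J.
Melting all 0.617 kg of ice would need 0.617×334000 = 206078 J.
That's not enough to melt it all — equilibrium is at 0 °C with ice remaining.
Mass melted = 75956/334000 ≈ 0.2274 kg.

m_melted ≈ 0.227 kg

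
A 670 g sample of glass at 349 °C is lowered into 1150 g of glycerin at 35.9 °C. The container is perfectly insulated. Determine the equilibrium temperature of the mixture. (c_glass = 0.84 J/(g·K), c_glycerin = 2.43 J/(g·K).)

T_f ≈ 88.4 °C

Net heat exchanged in the isolated system is zero:
670×0.84×(T − 349) + 1150×2.43×(T − 35.9) = 0
562.8(T − 349) + 2794.5(T − 35.9) = 0
3357.3 T = 296740
T ≈ 88.39 °C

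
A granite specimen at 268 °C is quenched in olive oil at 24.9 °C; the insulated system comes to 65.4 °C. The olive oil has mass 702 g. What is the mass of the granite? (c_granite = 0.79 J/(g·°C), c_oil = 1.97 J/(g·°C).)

Heat lost by the granite = heat gained by the oil:
m×0.79×(268 − 65.4) = 702×1.97×(65.4 − 24.9)
160.05 m = 56009  ⇒  m ≈ 349.9 g

m ≈ 350 g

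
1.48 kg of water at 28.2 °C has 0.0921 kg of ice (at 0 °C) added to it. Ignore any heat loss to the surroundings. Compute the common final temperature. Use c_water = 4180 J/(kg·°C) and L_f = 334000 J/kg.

Energy balance with sensible and latent terms:
melt ice: 0.0921·334000 = 30761; warm the meltwater: 384.98 T; water cools: 1.48·4180·(T − 28.2) = 6186.4(T − 28.2)
6571.4 T = 174456 − 30761 = 143695
T ≈ 21.87 °C (positive, so assuming full melt was valid).

T_f ≈ 21.9 °C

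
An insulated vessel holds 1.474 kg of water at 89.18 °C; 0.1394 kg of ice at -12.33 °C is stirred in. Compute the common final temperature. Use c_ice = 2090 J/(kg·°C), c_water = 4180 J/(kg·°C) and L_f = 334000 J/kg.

Energy balance with sensible and latent terms:
ice -12.33→0 °C: 0.1394×2090×12.33 = 3592.3; latent heat to melt: 0.1394×334000 = 46560; warm the meltwater: 582.69 T; water: 6161.3(T − 89.18)
6744 T = 549467 − 50152 = 499315
T ≈ 74.04 °C. Since T > 0 °C, the all-ice-melts assumption holds.

T_f ≈ 74.0 °C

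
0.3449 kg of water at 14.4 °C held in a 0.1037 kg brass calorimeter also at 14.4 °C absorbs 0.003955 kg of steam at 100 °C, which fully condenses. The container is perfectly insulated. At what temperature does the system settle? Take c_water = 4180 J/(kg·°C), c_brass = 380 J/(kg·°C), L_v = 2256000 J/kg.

T_f ≈ 21.3 °C

Conservation of energy gives ΣQ = 0:
steam→water at 100 °C releases m L_v = 0.003955×2256000 = 8922.5
  condensate cools 100→T: 0.003955×4180×(T − 100) = 16.53(T − 100)
  original water: 1441.7(T − 14.4)
  cup: 39.41(T − 14.4)
1497.6 T = 8922.5 + 1653.2 + 21328 = 31903
T ≈ 21.30 °C — below 100 °C, confirming all the steam condensed.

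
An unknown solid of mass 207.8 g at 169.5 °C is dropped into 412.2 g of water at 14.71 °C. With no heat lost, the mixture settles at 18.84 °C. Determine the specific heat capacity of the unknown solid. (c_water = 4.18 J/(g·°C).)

c ≈ 0.227 J/(g·°C)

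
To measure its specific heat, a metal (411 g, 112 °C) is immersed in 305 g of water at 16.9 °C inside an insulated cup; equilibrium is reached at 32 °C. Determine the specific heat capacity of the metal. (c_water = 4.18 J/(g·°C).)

c ≈ 0.585 J/(g·°C)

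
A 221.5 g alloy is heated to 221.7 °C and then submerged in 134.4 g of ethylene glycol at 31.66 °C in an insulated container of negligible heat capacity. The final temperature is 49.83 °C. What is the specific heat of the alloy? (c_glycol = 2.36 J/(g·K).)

c ≈ 0.151 J/(g·K)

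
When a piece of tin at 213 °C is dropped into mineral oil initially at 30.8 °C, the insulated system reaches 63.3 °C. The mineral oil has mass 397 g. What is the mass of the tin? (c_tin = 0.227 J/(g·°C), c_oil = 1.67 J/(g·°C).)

m ≈ 634 g

|Q_tin| = |Q_oil|:
m·0.227·(213 − 63.3) = 397·1.67·(63.3 − 30.8)
33.98 m = 21547  ⇒  m ≈ 634.1 g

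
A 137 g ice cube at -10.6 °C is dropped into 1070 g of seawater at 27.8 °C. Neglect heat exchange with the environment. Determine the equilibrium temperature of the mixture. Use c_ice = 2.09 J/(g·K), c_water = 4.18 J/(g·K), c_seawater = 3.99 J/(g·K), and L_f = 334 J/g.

T_f ≈ 14.4 °C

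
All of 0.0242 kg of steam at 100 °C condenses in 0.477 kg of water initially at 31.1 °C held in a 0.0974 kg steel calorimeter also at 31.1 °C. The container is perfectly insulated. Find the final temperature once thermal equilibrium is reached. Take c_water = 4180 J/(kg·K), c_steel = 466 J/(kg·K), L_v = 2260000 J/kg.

T_f ≈ 59.9 °C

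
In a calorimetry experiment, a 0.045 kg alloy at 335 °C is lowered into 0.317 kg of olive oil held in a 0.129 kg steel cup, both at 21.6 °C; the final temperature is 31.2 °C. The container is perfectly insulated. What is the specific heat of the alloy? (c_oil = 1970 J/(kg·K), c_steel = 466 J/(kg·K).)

Net heat exchanged in the isolated system is zero:
0.045·c·(31.2 − 335) + 0.317·1970·(31.2 − 21.6) + 0.129·466·(31.2 − 21.6) = 0
-13.67 c = -6572.2
c = -6572.2/-13.67 ≈ 480.7 J/(kg·K)

c ≈ 481 J/(kg·K)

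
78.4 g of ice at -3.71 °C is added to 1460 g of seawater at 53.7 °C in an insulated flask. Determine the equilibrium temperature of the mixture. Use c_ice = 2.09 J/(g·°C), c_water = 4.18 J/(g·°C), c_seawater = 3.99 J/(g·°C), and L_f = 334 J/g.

Taking heat into each body as positive, Σ m c ΔT = 0:
warm ice to 0 °C: 78.4×2.09×(0 − (-3.71)) = 607.91; melt ice: 78.4×334 = 26186; meltwater 0→T: 78.4×4.18×T = 327.71 T; seawater cools: 1460×3.99×(T − 53.7) = 5825.4(T − 53.7)
6153.1 T = 312824 − 26794 = 286030
T ≈ 46.49 °C — above 0 °C, consistent with complete melting.

T_f ≈ 46.5 °C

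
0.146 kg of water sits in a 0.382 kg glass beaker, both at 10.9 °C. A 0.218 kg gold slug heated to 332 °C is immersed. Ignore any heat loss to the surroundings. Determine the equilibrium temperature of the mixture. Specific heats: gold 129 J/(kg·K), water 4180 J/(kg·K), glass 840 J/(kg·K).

T_f ≈ 20.3 °C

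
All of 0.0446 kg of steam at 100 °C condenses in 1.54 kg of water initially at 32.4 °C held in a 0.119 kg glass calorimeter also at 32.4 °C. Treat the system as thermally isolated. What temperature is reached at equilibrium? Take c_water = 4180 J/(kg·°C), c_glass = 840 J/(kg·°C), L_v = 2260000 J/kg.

T_f ≈ 49.3 °C

Sum of m c ΔT and latent-heat terms is zero:
condense steam: −0.0446×2260000 = −100796
  condensate cools 100→T: 0.0446×4180×(T − 100) = 186.43(T − 100)
  water warms: 1.54×4180×(T − 32.4) = 6437.2(T − 32.4)
  cup: 99.96(T − 32.4)
6723.6 T = 100796 + 18643 + 211804 = 331243
T ≈ 49.27 °C (< 100 °C, so full condensation is consistent).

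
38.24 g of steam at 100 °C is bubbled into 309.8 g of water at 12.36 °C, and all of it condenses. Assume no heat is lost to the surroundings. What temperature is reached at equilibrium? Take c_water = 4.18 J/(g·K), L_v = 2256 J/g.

T_f ≈ 81.3 °C

Net heat exchanged in the isolated system is zero:
steam→water at 100 °C releases m L_v = 38.24×2256 = 86269
  condensate cools 100→T: 38.24×4.18×(T − 100) = 159.84(T − 100)
  water warms: 309.8×4.18×(T − 12.36) = 1295(T − 12.36)
1454.8 T = 86269 + 15984 + 16006 = 118260
T ≈ 81.29 °C — below 100 °C, confirming all the steam condensed.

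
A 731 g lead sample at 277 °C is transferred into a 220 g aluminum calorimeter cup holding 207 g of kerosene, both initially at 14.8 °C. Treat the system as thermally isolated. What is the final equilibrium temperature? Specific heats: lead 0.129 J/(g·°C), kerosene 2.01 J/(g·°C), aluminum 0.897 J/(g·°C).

T_f ≈ 49.7 °C

Setting the total heat transfer to zero:
731*0.129*(T − 277) + 207*2.01*(T − 14.8) + 220*0.897*(T − 14.8) = 0
94.3(T − 277) + 416.07(T − 14.8) + 197.34(T − 14.8) = 0
707.71 T = 35199
T ≈ 49.74 °C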